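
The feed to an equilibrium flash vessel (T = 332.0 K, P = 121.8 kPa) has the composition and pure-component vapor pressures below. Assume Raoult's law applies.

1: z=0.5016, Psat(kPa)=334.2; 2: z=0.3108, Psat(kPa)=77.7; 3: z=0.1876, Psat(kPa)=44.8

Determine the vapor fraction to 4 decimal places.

ψ = 0.7484

Raoult's law: Kᵢ = Pᵢˢᵃᵗ/P = Pᵢˢᵃᵗ/121.8.
  K_1 = 334.2/121.8 = 2.743842, K_2 = 77.7/121.8 = 0.637931, K_3 = 44.8/121.8 = 0.367816
Rachford–Rice: g(ψ) = Σ zᵢ(Kᵢ−1)/(1+ψ(Kᵢ−1)) = 0.
Feasibility: ΣzᵢKᵢ = 1.6436, Σzᵢ/Kᵢ = 1.1800 — both > 1, two phases present.
Iterate (Newton) starting at ψ = 0.47:
  ψ = 0.4700: g = 0.17637, g' = -0.6716 → ψ = 0.7326
  ψ = 0.7326: g = 0.00999, g' = -0.6297 → ψ = 0.7485
  ψ = 0.7485: g = -0.00003, g' = -0.6338 → ψ = 0.7484
Converged at ψ = 0.7484.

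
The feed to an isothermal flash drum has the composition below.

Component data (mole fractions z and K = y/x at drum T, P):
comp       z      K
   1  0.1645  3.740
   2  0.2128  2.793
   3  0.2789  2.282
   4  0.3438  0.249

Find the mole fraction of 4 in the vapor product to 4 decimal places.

y_4 = 0.1734

Let β = V/F and solve Σ zᵢ(Kᵢ−1)/(1+β(Kᵢ−1)) = 0.
Check two-phase: ΣzᵢKᵢ = 1.9316 > 1 and Σzᵢ/Kᵢ = 1.6231 > 1, so g(0) = 0.9316 > 0 and g(1) = -0.6231 < 0.
Newton–Raphson from β = 0.5:
  β = 0.5000: g = 0.19581, g' = -1.0775 → β = 0.6817
  β = 0.6817: g = -0.00942, g' = -1.2334 → β = 0.6741
Converged at β = 0.6741.
Compositions from xᵢ = zᵢ/(1+β(Kᵢ−1)), yᵢ = Kᵢxᵢ:
  1: x = 0.0578, y = 0.2161
  2: x = 0.0964, y = 0.2691
  3: x = 0.1496, y = 0.3414
  4: x = 0.6963, y = 0.1734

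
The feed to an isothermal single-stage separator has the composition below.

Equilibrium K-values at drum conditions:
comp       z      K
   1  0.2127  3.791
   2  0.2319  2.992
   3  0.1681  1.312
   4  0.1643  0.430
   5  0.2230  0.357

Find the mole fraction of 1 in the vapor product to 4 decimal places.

Iterate (Newton) starting at ψ = 0.51:
  ψ = 0.5100: g = 0.17397, g' = -0.8310 → ψ = 0.7194
  ψ = 0.7194: g = 0.00454, g' = -0.8221 → ψ = 0.7249
Converged at ψ = 0.7249.
Compositions from xᵢ = zᵢ/(1+ψ(Kᵢ−1)), yᵢ = Kᵢxᵢ:
  1: x = 0.0704, y = 0.2667
  2: x = 0.0949, y = 0.2839
  3: x = 0.1371, y = 0.1799
  4: x = 0.2800, y = 0.1204
  5: x = 0.4177, y = 0.1491

y_1 = 0.2667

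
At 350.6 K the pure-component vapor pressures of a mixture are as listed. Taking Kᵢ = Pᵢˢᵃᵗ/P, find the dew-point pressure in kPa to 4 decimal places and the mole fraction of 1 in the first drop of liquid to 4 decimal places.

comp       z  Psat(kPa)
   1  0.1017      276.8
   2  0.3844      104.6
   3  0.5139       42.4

Pdew = 61.8710 kPa, x_1 = 0.0227

At the dew point ψ → 1, so Σzᵢ/Kᵢ = 1 with Kᵢ = Pᵢˢᵃᵗ/P ⇒ 1/P = Σzᵢ/Pᵢˢᵃᵗ.
1/P = 0.1017/276.8 + 0.3844/104.6 + 0.5139/42.4 = 0.0161626 ⇒ P = 61.8710 kPa
xᵢ = zᵢP/Pᵢˢᵃᵗ ⇒ x_1 = 0.1017·61.8710/276.8 = 0.0227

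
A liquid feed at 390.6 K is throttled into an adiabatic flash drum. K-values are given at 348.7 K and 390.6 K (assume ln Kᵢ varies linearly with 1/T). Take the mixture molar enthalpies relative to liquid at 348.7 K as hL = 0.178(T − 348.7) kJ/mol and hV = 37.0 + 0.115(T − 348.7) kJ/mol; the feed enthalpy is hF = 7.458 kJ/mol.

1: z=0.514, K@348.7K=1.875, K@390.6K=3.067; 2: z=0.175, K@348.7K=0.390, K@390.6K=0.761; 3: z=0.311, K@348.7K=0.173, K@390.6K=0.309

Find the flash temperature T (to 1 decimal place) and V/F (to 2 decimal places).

T = 351.9 K, V/F = 0.19

Adiabatic flash: solve Rachford–Rice at each trial T, then check hF = ψ·hV(T) + (1−ψ)·hL(T).
  T = 348.7 K: K = (1.875, 0.390, 0.173), RR gives ψ = 0.130, H_out = 4.793 kJ/mol
  T = 390.6 K: K = (3.067, 0.761, 0.309), RR gives ψ = 0.665, H_out = 30.311 kJ/mol
  T = 369.6 K: K = (2.430, 0.555, 0.235), RR gives ψ = 0.435, H_out = 19.239 kJ/mol
  T = 359.1 K: K = (2.141, 0.467, 0.202), RR gives ψ = 0.300, H_out = 12.751 kJ/mol
  T = 353.9 K: K = (2.006, 0.427, 0.187), RR gives ψ = 0.221, H_out = 9.037 kJ/mol
  T = 351.3 K: K = (1.940, 0.408, 0.180), RR gives ψ = 0.177, H_out = 6.994 kJ/mol
  T = 352.6 K: K = (1.973, 0.418, 0.184), RR gives ψ = 0.200, H_out = 8.034 kJ/mol
Linear interpolation between T = 351.3 (H_out = 6.994) and T = 352.6 (H_out = 8.034) on hF = 7.458 gives T ≈ 351.9 K, at which ψ = 0.19.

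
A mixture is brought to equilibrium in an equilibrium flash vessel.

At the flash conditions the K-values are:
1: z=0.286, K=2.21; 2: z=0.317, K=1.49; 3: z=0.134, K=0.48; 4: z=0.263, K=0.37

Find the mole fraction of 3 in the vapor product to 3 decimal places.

Rachford–Rice: g(V/F) = Σ zᵢ(Kᵢ−1)/(1+V/F(Kᵢ−1)) = 0.
Feasibility: ΣzᵢKᵢ = 1.266, Σzᵢ/Kᵢ = 1.332 — both > 1, two phases present.
Iterate (Newton) starting at V/F = 0.5:
  V/F = 0.500: g = 0.0043, g' = -0.500 → V/F = 0.509
Converged at V/F = 0.509.
Compositions from xᵢ = zᵢ/(1+V/F(Kᵢ−1)), yᵢ = Kᵢxᵢ:
  1: x = 0.177, y = 0.391
  2: x = 0.254, y = 0.378
  3: x = 0.182, y = 0.087
  4: x = 0.387, y = 0.143

y_3 = 0.087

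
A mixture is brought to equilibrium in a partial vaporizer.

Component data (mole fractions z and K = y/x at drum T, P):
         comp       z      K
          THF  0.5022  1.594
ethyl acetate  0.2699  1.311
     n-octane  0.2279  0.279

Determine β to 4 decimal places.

β = 0.6022

Rachford–Rice: g(β) = Σ zᵢ(Kᵢ−1)/(1+β(Kᵢ−1)) = 0.
Check two-phase: ΣzᵢKᵢ = 1.2179 > 1 and Σzᵢ/Kᵢ = 1.3378 > 1, so g(0) = 0.2179 > 0 and g(1) = -0.3378 < 0.
Iterate (Newton) starting at β = 0.5:
  β = 0.5000: g = 0.04570, g' = -0.4146 → β = 0.6102
  β = 0.6102: g = -0.00391, g' = -0.4916 → β = 0.6023
  β = 0.6023: g = -0.00003, g' = -0.4848 → β = 0.6022
Converged at β = 0.6022.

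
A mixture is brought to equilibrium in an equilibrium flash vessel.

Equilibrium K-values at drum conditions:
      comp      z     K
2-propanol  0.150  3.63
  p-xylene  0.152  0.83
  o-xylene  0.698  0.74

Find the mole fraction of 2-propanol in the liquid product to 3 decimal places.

Material balance + equilibrium reduce to Σ zᵢ(Kᵢ−1)/(1+ψ(Kᵢ−1)) = 0.
g(0) = ΣzᵢKᵢ − 1 = 0.187 and g(1) = 1 − Σzᵢ/Kᵢ = -0.168, so a root lies in (0, 1).
Newton–Raphson from ψ = 0.5:
  ψ = 0.500: g = -0.0664, g' = -0.261 → ψ = 0.246
  ψ = 0.246: g = 0.0188, g' = -0.442 → ψ = 0.288
  ψ = 0.288: g = 0.0010, g' = -0.396 → ψ = 0.291
Converged at ψ = 0.291.
Compositions from xᵢ = zᵢ/(1+ψ(Kᵢ−1)), yᵢ = Kᵢxᵢ:
  2-propanol: x = 0.085, y = 0.308
  p-xylene: x = 0.160, y = 0.133
  o-xylene: x = 0.755, y = 0.559

x_2-propanol = 0.085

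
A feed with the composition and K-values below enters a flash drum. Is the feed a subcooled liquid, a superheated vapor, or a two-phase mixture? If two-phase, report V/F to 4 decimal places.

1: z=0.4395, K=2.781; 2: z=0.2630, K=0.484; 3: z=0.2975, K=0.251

two-phase, V/F = 0.3655

ΣzᵢKᵢ = 1.4242; Σzᵢ/Kᵢ = 1.8867.
Both exceed 1, so a two-phase solution exists.
Iterate (Newton) starting at ψ = 0.5:
  ψ = 0.5000: g = -0.12509, g' = -0.9438 → ψ = 0.3675
  ψ = 0.3675: g = -0.00179, g' = -0.9337 → ψ = 0.3655
Converged at ψ = 0.3655.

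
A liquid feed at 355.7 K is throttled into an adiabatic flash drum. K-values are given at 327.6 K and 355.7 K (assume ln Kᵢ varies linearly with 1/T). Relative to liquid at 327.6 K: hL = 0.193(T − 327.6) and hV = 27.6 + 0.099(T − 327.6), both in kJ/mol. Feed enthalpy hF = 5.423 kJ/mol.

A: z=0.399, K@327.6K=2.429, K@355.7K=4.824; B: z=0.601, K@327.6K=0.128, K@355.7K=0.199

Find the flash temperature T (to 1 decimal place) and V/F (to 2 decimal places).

T = 334.6 K, V/F = 0.15

Adiabatic flash: solve Rachford–Rice at each trial T, then check hF = ψ·hV(T) + (1−ψ)·hL(T).
  T = 327.6 K: K = (2.429, 0.128), RR gives ψ = 0.037, H_out = 1.021 kJ/mol
  T = 355.7 K: K = (4.824, 0.199), RR gives ψ = 0.341, H_out = 13.933 kJ/mol
  T = 341.6 K: K = (3.467, 0.161), RR gives ψ = 0.232, H_out = 8.799 kJ/mol
  T = 334.6 K: K = (2.913, 0.144), RR gives ψ = 0.152, H_out = 5.443 kJ/mol
  T = 331.1 K: K = (2.663, 0.136), RR gives ψ = 0.100, H_out = 3.408 kJ/mol
  T = 332.9 K: K = (2.789, 0.140), RR gives ψ = 0.128, H_out = 4.492 kJ/mol
Linear interpolation between T = 332.9 (H_out = 4.492) and T = 334.6 (H_out = 5.443) on hF = 5.423 gives T ≈ 334.6 K, at which ψ = 0.15.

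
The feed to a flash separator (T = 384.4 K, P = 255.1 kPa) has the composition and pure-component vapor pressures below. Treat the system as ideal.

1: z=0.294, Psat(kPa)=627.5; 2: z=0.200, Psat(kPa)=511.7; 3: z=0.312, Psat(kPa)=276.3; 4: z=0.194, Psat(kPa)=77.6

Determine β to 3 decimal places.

β = 0.842

Raoult's law: Kᵢ = Pᵢˢᵃᵗ/P = Pᵢˢᵃᵗ/255.1.
  K_1 = 627.5/255.1 = 2.45982, K_2 = 511.7/255.1 = 2.00588, K_3 = 276.3/255.1 = 1.08310, K_4 = 77.6/255.1 = 0.30419
Material balance + equilibrium reduce to Σ zᵢ(Kᵢ−1)/(1+β(Kᵢ−1)) = 0.
g(0) = ΣzᵢKᵢ − 1 = 0.521 and g(1) = 1 − Σzᵢ/Kᵢ = -0.145, so a root lies in (0, 1).
Iterate (Newton) starting at β = 0.5:
  β = 0.500: g = 0.1998, g' = -0.522 → β = 0.883
  β = 0.883: g = -0.0319, g' = -0.810 → β = 0.844
  β = 0.844: g = -0.0015, g' = -0.738 → β = 0.842
Converged at β = 0.842.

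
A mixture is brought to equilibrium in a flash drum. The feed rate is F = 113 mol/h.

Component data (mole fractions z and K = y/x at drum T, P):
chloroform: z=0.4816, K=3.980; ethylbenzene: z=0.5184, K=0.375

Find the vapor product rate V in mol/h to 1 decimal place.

V = 67.4 mol/h

Rachford–Rice: g(β) = Σ zᵢ(Kᵢ−1)/(1+β(Kᵢ−1)) = 0.
Check two-phase: ΣzᵢKᵢ = 2.1112 > 1 and Σzᵢ/Kᵢ = 1.5034 > 1, so g(0) = 1.1112 > 0 and g(1) = -0.5034 < 0.
Newton–Raphson from β = 0.5:
  β = 0.5000: g = 0.10510, g' = -1.1182 → β = 0.5940
  β = 0.5940: g = 0.00279, g' = -1.0696 → β = 0.5966
Converged at β = 0.5966.
Then V = β·F = 0.5966·113 = 67.4 mol/h and L = F − V = 45.6 mol/h.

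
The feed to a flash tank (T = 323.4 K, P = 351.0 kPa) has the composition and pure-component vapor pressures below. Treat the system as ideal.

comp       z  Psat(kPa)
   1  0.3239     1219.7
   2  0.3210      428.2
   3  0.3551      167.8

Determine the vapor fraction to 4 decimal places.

ψ = 0.8208

Raoult's law: Kᵢ = Pᵢˢᵃᵗ/P = Pᵢˢᵃᵗ/351.0.
  K_1 = 1219.7/351.0 = 3.474929, K_2 = 428.2/351.0 = 1.219943, K_3 = 167.8/351.0 = 0.478063
Rachford–Rice: g(ψ) = Σ zᵢ(Kᵢ−1)/(1+ψ(Kᵢ−1)) = 0.
g(0) = ΣzᵢKᵢ − 1 = 0.6869 and g(1) = 1 − Σzᵢ/Kᵢ = -0.0991, so a root lies in (0, 1).
Newton iteration, ψ⁰ = 0.51:
  ψ = 0.5100: g = 0.16527, g' = -0.5799 → ψ = 0.7950
  ψ = 0.7950: g = 0.01344, g' = -0.5191 → ψ = 0.8209
  ψ = 0.8209: g = -0.00005, g' = -0.5231 → ψ = 0.8208
Converged at ψ = 0.8208.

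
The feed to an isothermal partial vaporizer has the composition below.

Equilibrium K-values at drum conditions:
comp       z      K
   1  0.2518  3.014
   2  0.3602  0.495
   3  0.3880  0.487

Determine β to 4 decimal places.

Newton–Raphson from β = 0.37:
  β = 0.3700: g = -0.17879, g' = -0.6298 → β = 0.0861
  β = 0.0861: g = 0.03374, g' = -0.9539 → β = 0.1215
  β = 0.1215: g = 0.00136, g' = -0.8796 → β = 0.1230
Converged at β = 0.1230.

β = 0.1230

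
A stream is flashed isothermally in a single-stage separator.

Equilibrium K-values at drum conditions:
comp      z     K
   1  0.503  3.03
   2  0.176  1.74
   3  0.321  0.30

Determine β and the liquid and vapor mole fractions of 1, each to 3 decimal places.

Let β = V/F and solve Σ zᵢ(Kᵢ−1)/(1+β(Kᵢ−1)) = 0.
Feasibility: ΣzᵢKᵢ = 1.927, Σzᵢ/Kᵢ = 1.337 — both > 1, two phases present.
Newton–Raphson from β = 0.5:
  β = 0.500: g = 0.2561, g' = -0.934 → β = 0.774
  β = 0.774: g = -0.0107, g' = -1.102 → β = 0.765
  β = 0.765: g = -0.0001, g' = -1.086 → β = 0.764
Converged at β = 0.764.
Compositions from xᵢ = zᵢ/(1+β(Kᵢ−1)), yᵢ = Kᵢxᵢ:
  1: x = 0.197, y = 0.597
  2: x = 0.112, y = 0.196
  3: x = 0.690, y = 0.207

β = 0.764, x_1 = 0.197, y_1 = 0.597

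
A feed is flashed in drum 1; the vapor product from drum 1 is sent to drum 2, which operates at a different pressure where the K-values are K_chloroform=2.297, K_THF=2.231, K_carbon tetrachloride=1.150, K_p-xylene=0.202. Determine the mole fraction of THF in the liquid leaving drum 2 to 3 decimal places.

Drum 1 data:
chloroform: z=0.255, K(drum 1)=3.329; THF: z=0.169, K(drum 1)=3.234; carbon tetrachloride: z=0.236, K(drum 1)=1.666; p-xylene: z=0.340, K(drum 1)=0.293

x_THF (drum 2) = 0.111

Drum 1:
Iterate (Newton) starting at ψ₁ = 0.5:
  ψ₁ = 0.500: g = 0.1988, g' = -0.949 → ψ₁ = 0.710
  ψ₁ = 0.710: g = -0.0056, g' = -1.055 → ψ₁ = 0.704
Converged at ψ₁ = 0.704.
Drum-1 compositions:
  chloroform: x = 0.097, y = 0.322
  THF: x = 0.066, y = 0.212
  carbon tetrachloride: x = 0.161, y = 0.268
  p-xylene: x = 0.677, y = 0.198
Drum-2 feed = drum-1 vapor: z₂ = (0.3216, 0.2124, 0.2677, 0.1984).
Drum 2:
Rachford–Rice: g(ψ₂) = Σ zᵢ(Kᵢ−1)/(1+ψ₂(Kᵢ−1)) = 0.
Check two-phase: ΣzᵢKᵢ = 1.560 > 1 and Σzᵢ/Kᵢ = 1.450 > 1, so g(0) = 0.560 > 0 and g(1) = -0.450 < 0.
Newton iteration, ψ₂⁰ = 0.5:
  ψ₂ = 0.500: g = 0.1888, g' = -0.677 → ψ₂ = 0.779
  ψ₂ = 0.779: g = -0.0412, g' = -1.104 → ψ₂ = 0.741
  ψ₂ = 0.741: g = -0.0022, g' = -0.991 → ψ₂ = 0.739
Converged at ψ₂ = 0.739.
  chloroform: x = 0.164, y = 0.377
  THF: x = 0.111, y = 0.248
  carbon tetrachloride: x = 0.241, y = 0.277
  p-xylene: x = 0.484, y = 0.098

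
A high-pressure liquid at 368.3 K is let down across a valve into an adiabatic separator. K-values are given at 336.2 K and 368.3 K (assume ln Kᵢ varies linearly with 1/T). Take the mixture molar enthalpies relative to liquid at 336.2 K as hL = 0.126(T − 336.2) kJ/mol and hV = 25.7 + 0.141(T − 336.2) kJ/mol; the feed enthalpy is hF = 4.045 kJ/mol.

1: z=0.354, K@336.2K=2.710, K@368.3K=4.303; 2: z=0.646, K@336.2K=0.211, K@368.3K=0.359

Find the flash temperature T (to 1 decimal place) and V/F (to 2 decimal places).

Adiabatic flash: solve Rachford–Rice at each trial T, then check hF = ψ·hV(T) + (1−ψ)·hL(T).
  T = 336.2 K: K = (2.710, 0.211), RR gives ψ = 0.071, H_out = 1.822 kJ/mol
  T = 368.3 K: K = (4.303, 0.359), RR gives ψ = 0.357, H_out = 13.383 kJ/mol
  T = 352.2 K: K = (3.449, 0.278), RR gives ψ = 0.227, H_out = 7.897 kJ/mol
  T = 344.2 K: K = (3.066, 0.243), RR gives ψ = 0.155, H_out = 5.009 kJ/mol
  T = 340.2 K: K = (2.884, 0.227), RR gives ψ = 0.115, H_out = 3.465 kJ/mol
  T = 342.2 K: K = (2.974, 0.235), RR gives ψ = 0.135, H_out = 4.248 kJ/mol
Linear interpolation between T = 340.2 (H_out = 3.465) and T = 342.2 (H_out = 4.248) on hF = 4.045 gives T ≈ 341.7 K, at which ψ = 0.13.

T = 341.7 K, V/F = 0.13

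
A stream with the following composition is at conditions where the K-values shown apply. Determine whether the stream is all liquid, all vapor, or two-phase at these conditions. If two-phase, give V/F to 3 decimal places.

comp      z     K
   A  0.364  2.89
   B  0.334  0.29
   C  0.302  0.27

two-phase, V/F = 0.169

ΣzᵢKᵢ = 1.230; Σzᵢ/Kᵢ = 2.396.
Both exceed 1, so a two-phase solution exists.
Let ψ = V/F and solve Σ zᵢ(Kᵢ−1)/(1+ψ(Kᵢ−1)) = 0.
Newton iteration, ψ⁰ = 0.63:
  ψ = 0.630: g = -0.5232, g' = -1.374 → ψ = 0.249
  ψ = 0.249: g = -0.0899, g' = -1.090 → ψ = 0.167
  ψ = 0.167: g = 0.0032, g' = -1.177 → ψ = 0.169
Converged at ψ = 0.169.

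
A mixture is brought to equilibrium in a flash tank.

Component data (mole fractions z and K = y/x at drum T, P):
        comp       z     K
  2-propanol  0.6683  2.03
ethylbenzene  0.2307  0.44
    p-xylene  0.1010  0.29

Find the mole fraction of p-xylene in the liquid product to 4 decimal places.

Rachford–Rice: g(ψ) = Σ zᵢ(Kᵢ−1)/(1+ψ(Kᵢ−1)) = 0.
Feasibility: ΣzᵢKᵢ = 1.4874, Σzᵢ/Kᵢ = 1.2018 — both > 1, two phases present.
Newton iteration, ψ⁰ = 0.5:
  ψ = 0.5000: g = 0.16374, g' = -0.5708 → ψ = 0.7868
  ψ = 0.7868: g = -0.01324, g' = -0.7089 → ψ = 0.7682
  ψ = 0.7682: g = -0.00018, g' = -0.6902 → ψ = 0.7679
Converged at ψ = 0.7679.
Compositions from xᵢ = zᵢ/(1+ψ(Kᵢ−1)), yᵢ = Kᵢxᵢ:
  2-propanol: x = 0.3732, y = 0.7575
  ethylbenzene: x = 0.4048, y = 0.1781
  p-xylene: x = 0.2221, y = 0.0644

x_p-xylene = 0.2221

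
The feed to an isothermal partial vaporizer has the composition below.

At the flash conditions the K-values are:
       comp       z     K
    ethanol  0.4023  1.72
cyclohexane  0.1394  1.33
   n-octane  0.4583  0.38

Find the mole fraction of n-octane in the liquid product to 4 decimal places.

x_n-octane = 0.4984

Rachford–Rice: g(ψ) = Σ zᵢ(Kᵢ−1)/(1+ψ(Kᵢ−1)) = 0.
g(0) = ΣzᵢKᵢ − 1 = 0.0515 and g(1) = 1 − Σzᵢ/Kᵢ = -0.5448, so a root lies in (0, 1).
Newton iteration, ψ⁰ = 0.52:
  ψ = 0.5200: g = -0.16933, g' = -0.5052 → ψ = 0.1848
  ψ = 0.1848: g = -0.02192, g' = -0.4006 → ψ = 0.1301
  ψ = 0.1301: g = -0.00012, g' = -0.3968 → ψ = 0.1298
Converged at ψ = 0.1298.
Compositions from xᵢ = zᵢ/(1+ψ(Kᵢ−1)), yᵢ = Kᵢxᵢ:
  ethanol: x = 0.3679, y = 0.6328
  cyclohexane: x = 0.1337, y = 0.1778
  n-octane: x = 0.4984, y = 0.1894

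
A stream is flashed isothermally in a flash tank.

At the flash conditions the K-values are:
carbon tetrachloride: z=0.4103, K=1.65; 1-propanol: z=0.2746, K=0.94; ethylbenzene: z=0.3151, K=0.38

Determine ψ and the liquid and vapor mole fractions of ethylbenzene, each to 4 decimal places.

ψ = 0.1875, x_ethylbenzene = 0.3565, y_ethylbenzene = 0.1355

Let ψ = V/F and solve Σ zᵢ(Kᵢ−1)/(1+ψ(Kᵢ−1)) = 0.
g(0) = ΣzᵢKᵢ − 1 = 0.0549 and g(1) = 1 − Σzᵢ/Kᵢ = -0.3700, so a root lies in (0, 1).
Newton–Raphson from ψ = 0.5:
  ψ = 0.5000: g = -0.09884, g' = -0.3542 → ψ = 0.2210
  ψ = 0.2210: g = -0.00987, g' = -0.2962 → ψ = 0.1876
  ψ = 0.1876: g = -0.00004, g' = -0.2938 → ψ = 0.1875
Converged at ψ = 0.1875.
Compositions from xᵢ = zᵢ/(1+ψ(Kᵢ−1)), yᵢ = Kᵢxᵢ:
  carbon tetrachloride: x = 0.3657, y = 0.6035
  1-propanol: x = 0.2777, y = 0.2611
  ethylbenzene: x = 0.3565, y = 0.1355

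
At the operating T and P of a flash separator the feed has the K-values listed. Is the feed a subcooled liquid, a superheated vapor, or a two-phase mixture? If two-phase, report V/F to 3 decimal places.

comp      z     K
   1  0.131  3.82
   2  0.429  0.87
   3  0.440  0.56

two-phase, V/F = 0.143

ΣzᵢKᵢ = 1.120; Σzᵢ/Kᵢ = 1.313.
Both exceed 1, so a two-phase solution exists.
Newton iteration, ψ⁰ = 0.5:
  ψ = 0.500: g = -0.1546, g' = -0.328 → ψ = 0.028
  ψ = 0.028: g = 0.0901, g' = -0.988 → ψ = 0.119
  ψ = 0.119: g = 0.0153, g' = -0.685 → ψ = 0.142
  ψ = 0.142: g = 0.0006, g' = -0.636 → ψ = 0.143
Converged at ψ = 0.143.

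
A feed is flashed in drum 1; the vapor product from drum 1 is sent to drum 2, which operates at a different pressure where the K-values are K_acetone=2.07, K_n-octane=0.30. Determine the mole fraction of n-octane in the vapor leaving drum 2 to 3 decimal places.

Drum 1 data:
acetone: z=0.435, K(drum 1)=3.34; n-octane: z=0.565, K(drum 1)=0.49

y_n-octane (drum 2) = 0.181

Drum 1:
Let ψ₁ = V/F and solve Σ zᵢ(Kᵢ−1)/(1+ψ₁(Kᵢ−1)) = 0.
g(0) = ΣzᵢKᵢ − 1 = 0.730 and g(1) = 1 − Σzᵢ/Kᵢ = -0.283, so a root lies in (0, 1).
Newton–Raphson from ψ₁ = 0.55:
  ψ₁ = 0.550: g = 0.0446, g' = -0.739 → ψ₁ = 0.610
  ψ₁ = 0.610: g = 0.0008, g' = -0.714 → ψ₁ = 0.611
Converged at ψ₁ = 0.611.
Drum-1 compositions:
  acetone: x = 0.179, y = 0.598
  n-octane: x = 0.821, y = 0.402
Drum-2 feed = drum-1 vapor: z₂ = (0.5977, 0.4023).
Drum 2:
Rachford–Rice: g(ψ₂) = Σ zᵢ(Kᵢ−1)/(1+ψ₂(Kᵢ−1)) = 0.
Check two-phase: ΣzᵢKᵢ = 1.358 > 1 and Σzᵢ/Kᵢ = 1.630 > 1, so g(0) = 0.358 > 0 and g(1) = -0.630 < 0.
Binary case is linear: z₁(K₁−1)(1+ψ₂(K₂−1)) + z₂(K₂−1)(1+ψ₂(K₁−1)) = 0
⇒ ψ₂ = [z₁(K₁−1)+z₂(K₂−1)] / [−(K₁−1)(K₂−1)] = 0.3579/0.7490 = 0.478
  acetone: x = 0.395, y = 0.819
  n-octane: x = 0.605, y = 0.181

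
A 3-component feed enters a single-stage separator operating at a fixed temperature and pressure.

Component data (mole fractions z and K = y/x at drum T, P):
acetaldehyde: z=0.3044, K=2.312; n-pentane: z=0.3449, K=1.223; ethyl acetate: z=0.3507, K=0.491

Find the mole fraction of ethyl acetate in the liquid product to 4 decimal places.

x_ethyl acetate = 0.5418

Material balance + equilibrium reduce to Σ zᵢ(Kᵢ−1)/(1+ψ(Kᵢ−1)) = 0.
g(0) = ΣzᵢKᵢ − 1 = 0.2978 and g(1) = 1 − Σzᵢ/Kᵢ = -0.1279, so a root lies in (0, 1).
Newton–Raphson from ψ = 0.5:
  ψ = 0.5000: g = 0.07092, g' = -0.3684 → ψ = 0.6925
  ψ = 0.6925: g = 0.00020, g' = -0.3734 → ψ = 0.6930
Converged at ψ = 0.6930.
Compositions from xᵢ = zᵢ/(1+ψ(Kᵢ−1)), yᵢ = Kᵢxᵢ:
  acetaldehyde: x = 0.1594, y = 0.3686
  n-pentane: x = 0.2987, y = 0.3653
  ethyl acetate: x = 0.5418, y = 0.2660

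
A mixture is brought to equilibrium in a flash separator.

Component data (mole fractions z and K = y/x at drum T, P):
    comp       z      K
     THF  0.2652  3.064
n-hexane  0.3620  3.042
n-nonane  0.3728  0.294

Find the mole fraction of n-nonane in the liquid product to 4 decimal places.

Rachford–Rice: g(V/F) = Σ zᵢ(Kᵢ−1)/(1+V/F(Kᵢ−1)) = 0.
g(0) = ΣzᵢKᵢ − 1 = 1.0234 and g(1) = 1 − Σzᵢ/Kᵢ = -0.4736, so a root lies in (0, 1).
Iterate (Newton) starting at V/F = 0.37:
  V/F = 0.3700: g = 0.37517, g' = -1.1934 → V/F = 0.6844
  V/F = 0.6844: g = 0.02597, g' = -1.1523 → V/F = 0.7069
  V/F = 0.7069: g = -0.00030, g' = -1.1802 → V/F = 0.7066
Converged at V/F = 0.7066.
Compositions from xᵢ = zᵢ/(1+V/F(Kᵢ−1)), yᵢ = Kᵢxᵢ:
  THF: x = 0.1079, y = 0.3305
  n-hexane: x = 0.1482, y = 0.4508
  n-nonane: x = 0.7439, y = 0.2187

x_n-nonane = 0.7439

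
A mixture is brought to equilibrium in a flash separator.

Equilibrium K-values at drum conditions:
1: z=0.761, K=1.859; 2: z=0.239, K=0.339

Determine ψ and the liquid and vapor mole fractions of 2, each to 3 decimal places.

Rachford–Rice: g(ψ) = Σ zᵢ(Kᵢ−1)/(1+ψ(Kᵢ−1)) = 0.
Feasibility: ΣzᵢKᵢ = 1.496, Σzᵢ/Kᵢ = 1.114 — both > 1, two phases present.
Binary case is linear: z₁(K₁−1)(1+ψ(K₂−1)) + z₂(K₂−1)(1+ψ(K₁−1)) = 0
⇒ ψ = [z₁(K₁−1)+z₂(K₂−1)] / [−(K₁−1)(K₂−1)] = 0.4957/0.5678 = 0.873
Compositions from xᵢ = zᵢ/(1+ψ(Kᵢ−1)), yᵢ = Kᵢxᵢ:
  1: x = 0.435, y = 0.808
  2: x = 0.565, y = 0.192

ψ = 0.873, x_2 = 0.565, y_2 = 0.192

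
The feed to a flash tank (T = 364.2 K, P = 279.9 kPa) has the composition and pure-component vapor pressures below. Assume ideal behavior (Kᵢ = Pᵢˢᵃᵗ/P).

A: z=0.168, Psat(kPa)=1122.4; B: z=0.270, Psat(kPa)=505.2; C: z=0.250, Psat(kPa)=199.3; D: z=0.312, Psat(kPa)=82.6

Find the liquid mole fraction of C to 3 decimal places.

x_C = 0.283

Raoult's law: Kᵢ = Pᵢˢᵃᵗ/P = Pᵢˢᵃᵗ/279.9.
  K_A = 1122.4/279.9 = 4.01000, K_B = 505.2/279.9 = 1.80493, K_C = 199.3/279.9 = 0.71204, K_D = 82.6/279.9 = 0.29511
Newton iteration, β⁰ = 0.53:
  β = 0.530: g = -0.0889, g' = -0.736 → β = 0.409
  β = 0.409: g = -0.0006, g' = -0.737 → β = 0.408
Converged at β = 0.408.
Compositions from xᵢ = zᵢ/(1+β(Kᵢ−1)), yᵢ = Kᵢxᵢ:
  A: x = 0.075, y = 0.302
  B: x = 0.203, y = 0.367
  C: x = 0.283, y = 0.202
  D: x = 0.438, y = 0.129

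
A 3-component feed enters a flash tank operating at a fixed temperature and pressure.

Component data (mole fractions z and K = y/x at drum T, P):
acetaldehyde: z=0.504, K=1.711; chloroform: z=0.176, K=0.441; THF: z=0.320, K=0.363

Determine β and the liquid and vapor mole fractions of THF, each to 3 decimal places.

Let β = V/F and solve Σ zᵢ(Kᵢ−1)/(1+β(Kᵢ−1)) = 0.
Feasibility: ΣzᵢKᵢ = 1.056, Σzᵢ/Kᵢ = 1.575 — both > 1, two phases present.
Iterate (Newton) starting at β = 0.35:
  β = 0.350: g = -0.0977, g' = -0.463 → β = 0.139
  β = 0.139: g = -0.0043, g' = -0.432 → β = 0.129
Converged at β = 0.129.
Compositions from xᵢ = zᵢ/(1+β(Kᵢ−1)), yᵢ = Kᵢxᵢ:
  acetaldehyde: x = 0.462, y = 0.790
  chloroform: x = 0.190, y = 0.084
  THF: x = 0.349, y = 0.127

β = 0.129, x_THF = 0.349, y_THF = 0.127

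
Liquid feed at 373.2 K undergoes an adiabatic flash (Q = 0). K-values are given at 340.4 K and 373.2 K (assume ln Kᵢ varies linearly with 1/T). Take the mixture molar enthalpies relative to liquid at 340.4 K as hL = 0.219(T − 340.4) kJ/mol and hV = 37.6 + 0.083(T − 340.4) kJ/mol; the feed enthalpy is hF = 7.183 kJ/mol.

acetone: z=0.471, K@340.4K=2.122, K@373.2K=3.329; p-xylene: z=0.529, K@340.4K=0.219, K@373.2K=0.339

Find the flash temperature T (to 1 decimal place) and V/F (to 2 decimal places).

Adiabatic flash: solve Rachford–Rice at each trial T, then check hF = ψ·hV(T) + (1−ψ)·hL(T).
  T = 340.4 K: K = (2.122, 0.219), RR gives ψ = 0.132, H_out = 4.948 kJ/mol
  T = 373.2 K: K = (3.329, 0.339), RR gives ψ = 0.485, H_out = 23.270 kJ/mol
  T = 356.8 K: K = (2.685, 0.275), RR gives ψ = 0.336, H_out = 15.476 kJ/mol
  T = 348.6 K: K = (2.394, 0.246), RR gives ψ = 0.245, H_out = 10.744 kJ/mol
  T = 344.5 K: K = (2.255, 0.232), RR gives ψ = 0.192, H_out = 8.017 kJ/mol
  T = 342.4 K: K = (2.186, 0.225), RR gives ψ = 0.162, H_out = 6.494 kJ/mol
  T = 343.4 K: K = (2.219, 0.229), RR gives ψ = 0.177, H_out = 7.231 kJ/mol
Linear interpolation between T = 342.4 (H_out = 6.494) and T = 343.4 (H_out = 7.231) on hF = 7.183 gives T ≈ 343.3 K, at which ψ = 0.18.

T = 343.3 K, V/F = 0.18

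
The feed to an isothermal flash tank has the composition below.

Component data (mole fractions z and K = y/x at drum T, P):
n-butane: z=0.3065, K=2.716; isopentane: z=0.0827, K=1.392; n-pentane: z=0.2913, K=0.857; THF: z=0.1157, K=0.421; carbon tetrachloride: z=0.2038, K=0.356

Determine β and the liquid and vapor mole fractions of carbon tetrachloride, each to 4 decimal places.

Rachford–Rice: g(β) = Σ zᵢ(Kᵢ−1)/(1+β(Kᵢ−1)) = 0.
Feasibility: ΣzᵢKᵢ = 1.3185, Σzᵢ/Kᵢ = 1.3595 — both > 1, two phases present.
Newton iteration, β⁰ = 0.5:
  β = 0.5000: g = -0.02255, g' = -0.5379 → β = 0.4581
  β = 0.4581: g = 0.00004, g' = -0.5408 → β = 0.4582
Converged at β = 0.4582.
Compositions from xᵢ = zᵢ/(1+β(Kᵢ−1)), yᵢ = Kᵢxᵢ:
  n-butane: x = 0.1716, y = 0.4660
  isopentane: x = 0.0701, y = 0.0976
  n-pentane: x = 0.3117, y = 0.2671
  THF: x = 0.1575, y = 0.0663
  carbon tetrachloride: x = 0.2891, y = 0.1029

β = 0.4582, x_carbon tetrachloride = 0.2891, y_carbon tetrachloride = 0.1029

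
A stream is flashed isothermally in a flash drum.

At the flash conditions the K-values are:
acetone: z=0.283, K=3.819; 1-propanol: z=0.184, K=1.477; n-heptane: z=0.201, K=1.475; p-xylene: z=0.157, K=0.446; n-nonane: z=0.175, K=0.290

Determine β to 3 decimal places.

Material balance + equilibrium reduce to Σ zᵢ(Kᵢ−1)/(1+β(Kᵢ−1)) = 0.
g(0) = ΣzᵢKᵢ − 1 = 0.770 and g(1) = 1 − Σzᵢ/Kᵢ = -0.290, so a root lies in (0, 1).
Newton–Raphson from β = 0.5:
  β = 0.500: g = 0.1662, g' = -0.749 → β = 0.722
  β = 0.722: g = -0.0007, g' = -0.798 → β = 0.721
Converged at β = 0.721.

β = 0.721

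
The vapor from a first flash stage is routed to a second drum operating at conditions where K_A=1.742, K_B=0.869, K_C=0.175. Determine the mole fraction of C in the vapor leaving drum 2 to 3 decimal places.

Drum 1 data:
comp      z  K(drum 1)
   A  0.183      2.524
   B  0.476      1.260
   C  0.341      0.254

Drum 1:
Material balance + equilibrium reduce to Σ zᵢ(Kᵢ−1)/(1+ψ₁(Kᵢ−1)) = 0.
g(0) = ΣzᵢKᵢ − 1 = 0.148 and g(1) = 1 − Σzᵢ/Kᵢ = -0.793, so a root lies in (0, 1).
Iterate (Newton) starting at ψ₁ = 0.5:
  ψ₁ = 0.500: g = -0.1379, g' = -0.645 → ψ₁ = 0.286
  ψ₁ = 0.286: g = -0.0140, g' = -0.541 → ψ₁ = 0.260
Converged at ψ₁ = 0.260.
Drum-1 compositions:
  A: x = 0.131, y = 0.331
  B: x = 0.446, y = 0.562
  C: x = 0.423, y = 0.107
Drum-2 feed = drum-1 vapor: z₂ = (0.3308, 0.5618, 0.1075).
Drum 2:
Let ψ₂ = V/F and solve Σ zᵢ(Kᵢ−1)/(1+ψ₂(Kᵢ−1)) = 0.
Feasibility: ΣzᵢKᵢ = 1.083, Σzᵢ/Kᵢ = 1.450 — both > 1, two phases present.
Newton iteration, ψ₂⁰ = 0.69:
  ψ₂ = 0.690: g = -0.1244, g' = -0.486 → ψ₂ = 0.434
  ψ₂ = 0.434: g = -0.0304, g' = -0.292 → ψ₂ = 0.330
  ψ₂ = 0.330: g = -0.0015, g' = -0.266 → ψ₂ = 0.324
Converged at ψ₂ = 0.324.
  A: x = 0.267, y = 0.465
  B: x = 0.587, y = 0.510
  C: x = 0.147, y = 0.026

y_C (drum 2) = 0.026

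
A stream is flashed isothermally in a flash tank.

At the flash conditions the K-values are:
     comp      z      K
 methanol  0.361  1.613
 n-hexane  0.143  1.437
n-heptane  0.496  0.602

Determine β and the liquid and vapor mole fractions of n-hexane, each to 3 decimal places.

β = 0.382, x_n-hexane = 0.123, y_n-hexane = 0.176

Rachford–Rice: g(β) = Σ zᵢ(Kᵢ−1)/(1+β(Kᵢ−1)) = 0.
Feasibility: ΣzᵢKᵢ = 1.086, Σzᵢ/Kᵢ = 1.147 — both > 1, two phases present.
Iterate (Newton) starting at β = 0.37:
  β = 0.370: g = 0.0027, g' = -0.218 → β = 0.382
Converged at β = 0.382.
Compositions from xᵢ = zᵢ/(1+β(Kᵢ−1)), yᵢ = Kᵢxᵢ:
  methanol: x = 0.292, y = 0.472
  n-hexane: x = 0.123, y = 0.176
  n-heptane: x = 0.585, y = 0.352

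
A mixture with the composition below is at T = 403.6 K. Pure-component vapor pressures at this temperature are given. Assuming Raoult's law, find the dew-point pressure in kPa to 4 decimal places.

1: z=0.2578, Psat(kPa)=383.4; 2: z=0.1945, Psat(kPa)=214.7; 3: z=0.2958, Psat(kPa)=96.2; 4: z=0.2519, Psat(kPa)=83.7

At the dew point ψ → 1, so Σzᵢ/Kᵢ = 1 with Kᵢ = Pᵢˢᵃᵗ/P ⇒ 1/P = Σzᵢ/Pᵢˢᵃᵗ.
1/P = 0.2578/383.4 + 0.1945/214.7 + 0.2958/96.2 + 0.2519/83.7 = 0.0076627 ⇒ P = 130.5019 kPa

Pdew = 130.5019 kPa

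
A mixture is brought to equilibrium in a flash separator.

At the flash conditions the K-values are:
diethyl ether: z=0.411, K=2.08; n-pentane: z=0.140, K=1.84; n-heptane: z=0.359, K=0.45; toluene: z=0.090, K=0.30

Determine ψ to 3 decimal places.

Let ψ = V/F and solve Σ zᵢ(Kᵢ−1)/(1+ψ(Kᵢ−1)) = 0.
Feasibility: ΣzᵢKᵢ = 1.301, Σzᵢ/Kᵢ = 1.371 — both > 1, two phases present.
Newton iteration, ψ⁰ = 0.5:
  ψ = 0.500: g = 0.0018, g' = -0.562 → ψ = 0.503
Converged at ψ = 0.503.

ψ = 0.503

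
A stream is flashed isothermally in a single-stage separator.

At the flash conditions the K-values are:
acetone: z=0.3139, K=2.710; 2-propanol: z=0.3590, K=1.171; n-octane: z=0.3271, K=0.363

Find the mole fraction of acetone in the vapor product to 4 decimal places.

Iterate (Newton) starting at V/F = 0.5:
  V/F = 0.5000: g = 0.04018, g' = -0.5614 → V/F = 0.5716
  V/F = 0.5716: g = -0.00028, g' = -0.5717 → V/F = 0.5711
Converged at V/F = 0.5711.
Compositions from xᵢ = zᵢ/(1+V/F(Kᵢ−1)), yᵢ = Kᵢxᵢ:
  acetone: x = 0.1588, y = 0.4304
  2-propanol: x = 0.3271, y = 0.3830
  n-octane: x = 0.5141, y = 0.1866

y_acetone = 0.4304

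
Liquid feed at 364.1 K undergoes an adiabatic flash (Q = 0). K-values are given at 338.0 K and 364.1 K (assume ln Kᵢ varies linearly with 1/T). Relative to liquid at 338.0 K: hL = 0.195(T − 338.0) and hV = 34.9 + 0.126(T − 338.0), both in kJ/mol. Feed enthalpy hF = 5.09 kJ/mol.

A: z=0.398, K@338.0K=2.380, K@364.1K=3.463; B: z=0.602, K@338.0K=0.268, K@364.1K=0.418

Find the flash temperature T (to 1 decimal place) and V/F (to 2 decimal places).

Adiabatic flash: solve Rachford–Rice at each trial T, then check hF = ψ·hV(T) + (1−ψ)·hL(T).
  T = 338.0 K: K = (2.380, 0.268), RR gives ψ = 0.107, H_out = 3.751 kJ/mol
  T = 364.1 K: K = (3.463, 0.418), RR gives ψ = 0.439, H_out = 19.634 kJ/mol
  T = 351.1 K: K = (2.893, 0.338), RR gives ψ = 0.283, H_out = 12.175 kJ/mol
  T = 344.6 K: K = (2.631, 0.302), RR gives ψ = 0.201, H_out = 8.207 kJ/mol
  T = 341.3 K: K = (2.503, 0.285), RR gives ψ = 0.156, H_out = 6.049 kJ/mol
  T = 339.6 K: K = (2.439, 0.276), RR gives ψ = 0.131, H_out = 4.885 kJ/mol
Linear interpolation between T = 339.6 (H_out = 4.885) and T = 341.3 (H_out = 6.049) on hF = 5.09 gives T ≈ 339.9 K, at which ψ = 0.14.

T = 339.9 K, V/F = 0.14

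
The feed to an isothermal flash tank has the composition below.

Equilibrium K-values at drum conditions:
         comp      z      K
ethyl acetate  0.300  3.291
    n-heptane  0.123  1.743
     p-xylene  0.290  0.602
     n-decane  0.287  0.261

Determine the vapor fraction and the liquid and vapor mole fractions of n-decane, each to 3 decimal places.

ψ = 0.389, x_n-decane = 0.403, y_n-decane = 0.105

Let ψ = V/F and solve Σ zᵢ(Kᵢ−1)/(1+ψ(Kᵢ−1)) = 0.
g(0) = ΣzᵢKᵢ − 1 = 0.451 and g(1) = 1 − Σzᵢ/Kᵢ = -0.743, so a root lies in (0, 1).
Iterate (Newton) starting at ψ = 0.5:
  ψ = 0.500: g = -0.0935, g' = -0.844 → ψ = 0.389
Converged at ψ = 0.389.
Compositions from xᵢ = zᵢ/(1+ψ(Kᵢ−1)), yᵢ = Kᵢxᵢ:
  ethyl acetate: x = 0.159, y = 0.522
  n-heptane: x = 0.095, y = 0.166
  p-xylene: x = 0.343, y = 0.207
  n-decane: x = 0.403, y = 0.105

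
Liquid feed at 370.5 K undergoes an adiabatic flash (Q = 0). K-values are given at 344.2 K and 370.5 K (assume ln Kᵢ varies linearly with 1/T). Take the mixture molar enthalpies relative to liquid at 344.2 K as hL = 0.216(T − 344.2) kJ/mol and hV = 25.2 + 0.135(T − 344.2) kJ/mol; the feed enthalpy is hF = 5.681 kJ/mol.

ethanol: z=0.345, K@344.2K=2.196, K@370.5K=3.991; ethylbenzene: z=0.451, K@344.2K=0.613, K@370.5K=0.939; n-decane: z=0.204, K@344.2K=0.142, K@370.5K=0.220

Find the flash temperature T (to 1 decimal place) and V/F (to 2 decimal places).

Adiabatic flash: solve Rachford–Rice at each trial T, then check hF = ψ·hV(T) + (1−ψ)·hL(T).
  T = 344.2 K: K = (2.196, 0.613, 0.142), RR gives ψ = 0.093, H_out = 2.346 kJ/mol
  T = 370.5 K: K = (3.991, 0.939, 0.220), RR gives ψ = 0.649, H_out = 20.652 kJ/mol
  T = 357.4 K: K = (2.997, 0.765, 0.178), RR gives ψ = 0.422, H_out = 13.026 kJ/mol
  T = 350.8 K: K = (2.573, 0.686, 0.159), RR gives ψ = 0.276, H_out = 8.242 kJ/mol
  T = 347.5 K: K = (2.379, 0.649, 0.151), RR gives ψ = 0.191, H_out = 5.474 kJ/mol
  T = 349.1 K: K = (2.471, 0.667, 0.155), RR gives ψ = 0.234, H_out = 6.855 kJ/mol
Linear interpolation between T = 347.5 (H_out = 5.474) and T = 349.1 (H_out = 6.855) on hF = 5.681 gives T ≈ 347.7 K, at which ψ = 0.20.

T = 347.7 K, V/F = 0.20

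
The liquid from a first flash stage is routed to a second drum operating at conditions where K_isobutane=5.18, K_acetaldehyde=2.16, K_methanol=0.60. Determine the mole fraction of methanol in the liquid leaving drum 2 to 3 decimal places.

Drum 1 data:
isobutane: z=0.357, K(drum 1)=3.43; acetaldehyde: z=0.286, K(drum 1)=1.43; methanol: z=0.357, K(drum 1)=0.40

Drum 1:
Newton–Raphson from ψ₁ = 0.5:
  ψ₁ = 0.500: g = 0.1869, g' = -0.728 → ψ₁ = 0.757
  ψ₁ = 0.757: g = 0.0060, g' = -0.723 → ψ₁ = 0.765
Converged at ψ₁ = 0.765.
Drum-1 compositions:
  isobutane: x = 0.125, y = 0.428
  acetaldehyde: x = 0.215, y = 0.308
  methanol: x = 0.660, y = 0.264
Drum-2 feed = drum-1 liquid: z₂ = (0.1249, 0.2152, 0.6599).
Drum 2:
Let ψ₂ = V/F and solve Σ zᵢ(Kᵢ−1)/(1+ψ₂(Kᵢ−1)) = 0.
Feasibility: ΣzᵢKᵢ = 1.508, Σzᵢ/Kᵢ = 1.224 — both > 1, two phases present.
Newton iteration, ψ₂⁰ = 0.5:
  ψ₂ = 0.500: g = -0.0031, g' = -0.509 → ψ₂ = 0.494
Converged at ψ₂ = 0.494.
  isobutane: x = 0.041, y = 0.211
  acetaldehyde: x = 0.137, y = 0.295
  methanol: x = 0.822, y = 0.493

x_methanol (drum 2) = 0.822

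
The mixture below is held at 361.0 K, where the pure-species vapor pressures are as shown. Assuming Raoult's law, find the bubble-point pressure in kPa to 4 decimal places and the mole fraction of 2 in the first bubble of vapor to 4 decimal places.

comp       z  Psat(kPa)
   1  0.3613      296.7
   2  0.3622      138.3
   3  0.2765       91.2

Pbub = 182.5068 kPa, y_2 = 0.2745

At the bubble point ψ → 0, so ΣzᵢKᵢ = 1 with Kᵢ = Pᵢˢᵃᵗ/P ⇒ P = ΣzᵢPᵢˢᵃᵗ.
P = 0.3613·296.7 + 0.3622·138.3 + 0.2765·91.2 = 182.5068 kPa
yᵢ = zᵢPᵢˢᵃᵗ/P ⇒ y_2 = 0.3622·138.3/182.5068 = 0.2745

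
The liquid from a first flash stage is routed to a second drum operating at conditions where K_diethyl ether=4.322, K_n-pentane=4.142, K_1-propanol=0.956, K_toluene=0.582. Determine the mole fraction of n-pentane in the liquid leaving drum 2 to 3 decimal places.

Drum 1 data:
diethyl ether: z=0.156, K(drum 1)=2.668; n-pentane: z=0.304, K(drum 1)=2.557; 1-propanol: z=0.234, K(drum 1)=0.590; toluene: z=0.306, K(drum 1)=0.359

x_n-pentane (drum 2) = 0.057

Drum 1:
Iterate (Newton) starting at ψ₁ = 0.5:
  ψ₁ = 0.500: g = -0.0013, g' = -0.697 → ψ₁ = 0.498
Converged at ψ₁ = 0.498.
Drum-1 compositions:
  diethyl ether: x = 0.085, y = 0.227
  n-pentane: x = 0.171, y = 0.438
  1-propanol: x = 0.294, y = 0.173
  toluene: x = 0.450, y = 0.161
Drum-2 feed = drum-1 liquid: z₂ = (0.0852, 0.1712, 0.2941, 0.4495).
Drum 2:
Newton–Raphson from ψ₂ = 0.7:
  ψ₂ = 0.700: g = -0.0257, g' = -0.408 → ψ₂ = 0.637
  ψ₂ = 0.637: g = 0.0007, g' = -0.431 → ψ₂ = 0.639
Converged at ψ₂ = 0.639.
  diethyl ether: x = 0.027, y = 0.118
  n-pentane: x = 0.057, y = 0.236
  1-propanol: x = 0.303, y = 0.289
  toluene: x = 0.613, y = 0.357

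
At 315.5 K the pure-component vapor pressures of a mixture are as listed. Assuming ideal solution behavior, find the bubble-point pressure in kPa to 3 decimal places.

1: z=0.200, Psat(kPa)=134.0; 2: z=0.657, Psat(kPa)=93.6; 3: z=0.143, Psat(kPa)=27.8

Pbub = 92.271 kPa

At the bubble point ψ → 0, so ΣzᵢKᵢ = 1 with Kᵢ = Pᵢˢᵃᵗ/P ⇒ P = ΣzᵢPᵢˢᵃᵗ.
P = 0.200·134.0 + 0.657·93.6 + 0.143·27.8 = 92.271 kPa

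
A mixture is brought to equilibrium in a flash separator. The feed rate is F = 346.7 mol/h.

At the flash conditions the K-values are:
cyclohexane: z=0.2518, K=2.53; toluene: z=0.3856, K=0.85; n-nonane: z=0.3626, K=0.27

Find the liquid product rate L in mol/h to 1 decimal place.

L = 317.2 mol/h

Material balance + equilibrium reduce to Σ zᵢ(Kᵢ−1)/(1+ψ(Kᵢ−1)) = 0.
Feasibility: ΣzᵢKᵢ = 1.0627, Σzᵢ/Kᵢ = 1.8961 — both > 1, two phases present.
Newton iteration, ψ⁰ = 0.5:
  ψ = 0.5000: g = -0.26110, g' = -0.6786 → ψ = 0.1152
  ψ = 0.1152: g = -0.02034, g' = -0.6653 → ψ = 0.0846
  ψ = 0.0846: g = 0.00037, g' = -0.6904 → ψ = 0.0852
Converged at ψ = 0.0852.
Then V = ψ·F = 0.0852·346.7 = 29.5 mol/h and L = F − V = 317.2 mol/h.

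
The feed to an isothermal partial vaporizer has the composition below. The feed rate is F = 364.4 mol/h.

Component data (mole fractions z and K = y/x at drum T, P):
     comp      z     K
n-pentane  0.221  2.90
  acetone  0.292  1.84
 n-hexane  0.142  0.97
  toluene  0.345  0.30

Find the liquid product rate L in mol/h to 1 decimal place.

L = 176.0 mol/h

Material balance + equilibrium reduce to Σ zᵢ(Kᵢ−1)/(1+ψ(Kᵢ−1)) = 0.
g(0) = ΣzᵢKᵢ − 1 = 0.419 and g(1) = 1 − Σzᵢ/Kᵢ = -0.531, so a root lies in (0, 1).
Iterate (Newton) starting at ψ = 0.5:
  ψ = 0.500: g = 0.0122, g' = -0.712 → ψ = 0.517
Converged at ψ = 0.517.
Then V = ψ·F = 0.5171·364.4 = 188.4 mol/h and L = F − V = 176.0 mol/h.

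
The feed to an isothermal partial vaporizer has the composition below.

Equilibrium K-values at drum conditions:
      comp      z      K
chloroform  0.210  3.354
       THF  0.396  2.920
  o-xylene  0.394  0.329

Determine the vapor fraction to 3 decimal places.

Let ψ = V/F and solve Σ zᵢ(Kᵢ−1)/(1+ψ(Kᵢ−1)) = 0.
Feasibility: ΣzᵢKᵢ = 1.990, Σzᵢ/Kᵢ = 1.396 — both > 1, two phases present.
Newton–Raphson from ψ = 0.5:
  ψ = 0.500: g = 0.2171, g' = -1.027 → ψ = 0.711
  ψ = 0.711: g = 0.0004, g' = -1.073 → ψ = 0.712
Converged at ψ = 0.712.

ψ = 0.712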